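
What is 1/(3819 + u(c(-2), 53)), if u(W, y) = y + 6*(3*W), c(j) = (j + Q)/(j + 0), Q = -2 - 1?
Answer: 1/3917 ≈ 0.00025530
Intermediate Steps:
Q = -3
c(j) = (-3 + j)/j (c(j) = (j - 3)/(j + 0) = (-3 + j)/j)
u(W, y) = y + 18*W
1/(3819 + u(c(-2), 53)) = 1/(3819 + (53 + 18*((-3 - 2)/(-2)))) = 1/(3819 + (53 + 18*(-½*(-5)))) = 1/(3819 + (53 + 18*(5/2))) = 1/(3819 + (53 + 45)) = 1/(3819 + 98) = 1/3917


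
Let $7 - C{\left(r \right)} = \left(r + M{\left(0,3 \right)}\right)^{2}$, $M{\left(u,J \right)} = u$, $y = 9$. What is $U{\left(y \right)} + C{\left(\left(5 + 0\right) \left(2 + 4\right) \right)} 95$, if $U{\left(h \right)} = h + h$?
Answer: $-84817$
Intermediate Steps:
$U{\left(h \right)} = 2 h$
$C{\left(r \right)} = 7 - r^{2}$ ($C{\left(r \right)} = 7 - \left(r + 0\right)^{2} = 7 - r^{2}$)
$U{\left(y \right)} + C{\left(\left(5 + 0\right) \left(2 + 4\right) \right)} 95 = 2 \cdot 9 + \left(7 - \left(\left(5 + 0\right) \left(2 + 4\right)\right)^{2}\right) 95 = 18 + \left(7 - \left(5 \cdot 6\right)^{2}\right) 95 = 18 + \left(7 - 30^{2}\right) 95 = 18 + \left(7 - 900\right) 95 = 18 - 84835 = -84817$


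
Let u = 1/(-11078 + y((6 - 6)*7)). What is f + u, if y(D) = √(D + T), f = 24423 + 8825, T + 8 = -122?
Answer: 2040134079997/61361107 - I*√130/122722214 ≈ 33248.0 - 9.2907e-8*I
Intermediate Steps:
T = -130 (T = -8 - 122 = -130)
f = 33248
y(D) = √(-130 + D) (y(D) = √(D - 130) = √(-130 + D))
u = 1/(-11078 + I*√130) (u = 1/(-11078 + √(-130 + (6 - 6)*7)) = 1/(-11078 + √(-130 + 0*7)) = 1/(-11078 + √(-130 + 0)) = 1/(-11078 + √(-130)) = 1/(-11078 + I*√130) ≈ -9.0269e-5 - 9.29e-8*I)
f + u = 33248 + (-5539/61361107 - I*√130/122722214) = 2040134079997/61361107 - I*√130/122722214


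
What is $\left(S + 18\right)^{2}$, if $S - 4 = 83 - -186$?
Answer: $84681$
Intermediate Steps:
$S = 273$ ($S = 4 + \left(83 - -186\right) = 4 + \left(83 + 186\right) = 4 + 269 = 273$)
$\left(S + 18\right)^{2} = \left(273 + 18\right)^{2} = 291^{2} = 84681$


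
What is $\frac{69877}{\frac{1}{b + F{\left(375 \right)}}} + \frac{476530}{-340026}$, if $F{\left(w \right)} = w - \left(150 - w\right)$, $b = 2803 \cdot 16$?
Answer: $\frac{539922167090383}{170013} \approx 3.1758 \cdot 10^{9}$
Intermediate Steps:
$b = 44848$
$F{\left(w \right)} = -150 + 2 w$ ($F{\left(w \right)} = w + \left(-150 + w\right) = -150 + 2 w$)
$\frac{69877}{\frac{1}{b + F{\left(375 \right)}}} + \frac{476530}{-340026} = \frac{69877}{\frac{1}{44848 + \left(-150 + 2 \cdot 375\right)}} + \frac{476530}{-340026} = \frac{69877}{\frac{1}{44848 + \left(-150 + 750\right)}} + 476530 \left(- \frac{1}{340026}\right) = \frac{69877}{\frac{1}{44848 + 600}} - \frac{238265}{170013} = \frac{69877}{\frac{1}{45448}} - \frac{238265}{170013} = 69877 \frac{1}{\frac{1}{45448}} - \frac{238265}{170013} = 69877 \cdot 45448 - \frac{238265}{170013} = 3175769896 - \frac{238265}{170013} = \frac{539922167090383}{170013}$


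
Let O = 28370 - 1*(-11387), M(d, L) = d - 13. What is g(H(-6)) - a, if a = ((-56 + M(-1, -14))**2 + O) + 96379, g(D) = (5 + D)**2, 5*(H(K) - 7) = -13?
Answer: -3523691/25 ≈ -1.4095e+5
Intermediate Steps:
M(d, L) = -13 + d
H(K) = 22/5 (H(K) = 7 + (1/5)*(-13) = 7 - 13/5 = 22/5)
O = 39757 (O = 28370 + 11387 = 39757)
a = 141036 (a = ((-56 + (-13 - 1))**2 + 39757) + 96379 = ((-56 - 14)**2 + 39757) + 96379 = ((-70)**2 + 39757) + 96379 = (4900 + 39757) + 96379 = 44657 + 96379 = 141036)
g(H(-6)) - a = (5 + 22/5)**2 - 1*141036 = (47/5)**2 - 141036 = 2209/25 - 141036 = -3523691/25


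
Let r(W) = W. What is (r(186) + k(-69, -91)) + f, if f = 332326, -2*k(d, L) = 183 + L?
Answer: 332466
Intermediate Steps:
k(d, L) = -183/2 - L/2 (k(d, L) = -(183 + L)/2 = -183/2 - L/2)
(r(186) + k(-69, -91)) + f = (186 + (-183/2 - ½*(-91))) + 332326 = (186 + (-183/2 + 91/2)) + 332326 = (186 - 46) + 332326 = 140 + 332326 = 332466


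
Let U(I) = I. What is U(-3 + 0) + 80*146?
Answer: 11677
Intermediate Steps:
U(-3 + 0) + 80*146 = (-3 + 0) + 80*146 = -3 + 11680 = 11677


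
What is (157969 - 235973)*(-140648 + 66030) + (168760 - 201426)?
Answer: 5820469806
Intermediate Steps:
(157969 - 235973)*(-140648 + 66030) + (168760 - 201426) = -78004*(-74618) - 32666 = 5820502472 - 32666 = 5820469806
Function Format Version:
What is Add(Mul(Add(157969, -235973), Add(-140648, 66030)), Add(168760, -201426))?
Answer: 5820469806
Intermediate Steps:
Add(Mul(Add(157969, -235973), Add(-140648, 66030)), Add(168760, -201426)) = Add(Mul(-78004, -74618), -32666) = Add(5820502472, -32666) = 5820469806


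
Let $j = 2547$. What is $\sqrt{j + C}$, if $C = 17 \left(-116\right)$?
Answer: $5 \sqrt{23} \approx 23.979$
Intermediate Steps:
$C = -1972$
$\sqrt{j + C} = \sqrt{2547 - 1972} = \sqrt{575} = 5 \sqrt{23}$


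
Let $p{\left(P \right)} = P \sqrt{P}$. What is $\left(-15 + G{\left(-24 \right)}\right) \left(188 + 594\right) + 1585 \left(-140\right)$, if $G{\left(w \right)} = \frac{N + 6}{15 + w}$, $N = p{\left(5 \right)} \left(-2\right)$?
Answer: $- \frac{702454}{3} + \frac{7820 \sqrt{5}}{9} \approx -2.3221 \cdot 10^{5}$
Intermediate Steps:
$p{\left(P \right)} = P^{\frac{3}{2}}$
$N = - 10 \sqrt{5}$ ($N = 5^{\frac{3}{2}} \left(-2\right) = 5 \sqrt{5} \left(-2\right) = - 10 \sqrt{5} \approx -22.361$)
$G{\left(w \right)} = \frac{6 - 10 \sqrt{5}}{15 + w}$ ($G{\left(w \right)} = \frac{- 10 \sqrt{5} + 6}{15 + w} = \frac{6 - 10 \sqrt{5}}{15 + w}$)
$\left(-15 + G{\left(-24 \right)}\right) \left(188 + 594\right) + 1585 \left(-140\right) = \left(-15 + \frac{2 \left(3 - 5 \sqrt{5}\right)}{15 - 24}\right) \left(188 + 594\right) + 1585 \left(-140\right) = \left(-15 + \frac{2 \left(3 - 5 \sqrt{5}\right)}{-9}\right) 782 - 221900 = \left(-15 + 2 \left(- \frac{1}{9}\right) \left(3 - 5 \sqrt{5}\right)\right) 782 - 221900 = \left(-15 - \left(\frac{2}{3} - \frac{10 \sqrt{5}}{9}\right)\right) 782 - 221900 = \left(- \frac{47}{3} + \frac{10 \sqrt{5}}{9}\right) 782 - 221900 = \left(- \frac{36754}{3} + \frac{7820 \sqrt{5}}{9}\right) - 221900 = - \frac{702454}{3} + \frac{7820 \sqrt{5}}{9}$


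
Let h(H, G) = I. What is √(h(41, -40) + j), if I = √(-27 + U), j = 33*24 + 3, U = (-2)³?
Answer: √(795 + I*√35) ≈ 28.196 + 0.1049*I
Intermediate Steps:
U = -8
j = 795 (j = 792 + 3 = 795)
I = I*√35 (I = √(-27 - 8) = √(-35) = I*√35 ≈ 5.9161*I)
h(H, G) = I*√35
√(h(41, -40) + j) = √(I*√35 + 795) = √(795 + I*√35)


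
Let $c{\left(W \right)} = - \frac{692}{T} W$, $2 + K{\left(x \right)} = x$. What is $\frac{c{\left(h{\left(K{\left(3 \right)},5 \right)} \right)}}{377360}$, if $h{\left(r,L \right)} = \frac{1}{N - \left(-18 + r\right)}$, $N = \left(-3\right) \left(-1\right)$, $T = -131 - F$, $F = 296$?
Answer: $\frac{173}{805663600} \approx 2.1473 \cdot 10^{-7}$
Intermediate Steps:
$T = -427$ ($T = -131 - 296 = -427$)
$K{\left(x \right)} = -2 + x$
$N = 3$
$h{\left(r,L \right)} = \frac{1}{21 - r}$ ($h{\left(r,L \right)} = \frac{1}{3 - \left(-18 + r\right)} = \frac{1}{21 - r}$)
$c{\left(W \right)} = \frac{692 W}{427}$ ($c{\left(W \right)} = - \frac{692}{-427} W = \left(-692\right) \left(- \frac{1}{427}\right) W = \frac{692 W}{427}$)
$\frac{c{\left(h{\left(K{\left(3 \right)},5 \right)} \right)}}{377360} = \frac{\frac{692}{427} \frac{1}{21 - \left(-2 + 3\right)}}{377360} = \frac{692}{427 \left(21 - 1\right)} \frac{1}{377360} = \frac{692}{427 \cdot 20} \cdot \frac{1}{377360} = \frac{692}{427} \cdot \frac{1}{20} \cdot \frac{1}{377360} = \frac{173}{2135} \cdot \frac{1}{377360} = \frac{173}{805663600}$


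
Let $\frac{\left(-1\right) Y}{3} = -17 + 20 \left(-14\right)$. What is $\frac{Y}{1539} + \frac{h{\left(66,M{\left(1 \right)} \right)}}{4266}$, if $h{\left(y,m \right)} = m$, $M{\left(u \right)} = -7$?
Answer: $\frac{46793}{81054} \approx 0.57731$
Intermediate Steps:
$Y = 891$ ($Y = - 3 \left(-17 + 20 \left(-14\right)\right) = - 3 \left(-17 - 280\right) = \left(-3\right) \left(-297\right) = 891$)
$\frac{Y}{1539} + \frac{h{\left(66,M{\left(1 \right)} \right)}}{4266} = \frac{891}{1539} - \frac{7}{4266} = 891 \cdot \frac{1}{1539} - \frac{7}{4266} = \frac{11}{19} - \frac{7}{4266} = \frac{46793}{81054}$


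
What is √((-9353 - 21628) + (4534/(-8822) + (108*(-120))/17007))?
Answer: I*√19373154757785092198/25005959 ≈ 176.02*I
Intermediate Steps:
√((-9353 - 21628) + (4534/(-8822) + (108*(-120))/17007)) = √(-30981 + (4534*(-1/8822) - 12960*1/17007)) = √(-30981 + (-2267/4411 - 4320/5669)) = √(-30981 - 31907143/25005959) = √(-774741522922/25005959) = I*√19373154757785092198/25005959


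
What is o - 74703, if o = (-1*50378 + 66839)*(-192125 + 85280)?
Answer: -1758850248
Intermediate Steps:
o = -1758775545 (o = (-50378 + 66839)*(-106845) = 16461*(-106845) = -1758775545)
o - 74703 = -1758775545 - 74703 = -1758850248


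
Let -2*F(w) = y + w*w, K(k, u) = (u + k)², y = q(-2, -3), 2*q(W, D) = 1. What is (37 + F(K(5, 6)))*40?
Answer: -291350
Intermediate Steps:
q(W, D) = ½ (q(W, D) = (½)*1 = ½)
y = ½ ≈ 0.50000
K(k, u) = (k + u)²
F(w) = -¼ - w²/2 (F(w) = -(½ + w*w)/2 = -(½ + w²)/2 = -¼ - w²/2)
(37 + F(K(5, 6)))*40 = (37 + (-¼ - (5 + 6)⁴/2))*40 = (37 + (-¼ - (11²)²/2))*40 = (37 + (-¼ - ½*121²))*40 = (37 + (-¼ - ½*14641))*40 = (37 + (-¼ - 14641/2))*40 = (37 - 29283/4)*40 = -29135/4*40 = -291350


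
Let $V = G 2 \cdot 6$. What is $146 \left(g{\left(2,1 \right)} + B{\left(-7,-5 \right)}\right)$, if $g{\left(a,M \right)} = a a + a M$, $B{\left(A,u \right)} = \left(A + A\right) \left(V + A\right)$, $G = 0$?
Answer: $15184$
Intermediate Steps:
$V = 0$ ($V = 0 \cdot 2 \cdot 6 = 0 \cdot 6 = 0$)
$B{\left(A,u \right)} = 2 A^{2}$ ($B{\left(A,u \right)} = \left(A + A\right) \left(0 + A\right) = 2 A A = 2 A^{2}$)
$g{\left(a,M \right)} = a^{2} + M a$
$146 \left(g{\left(2,1 \right)} + B{\left(-7,-5 \right)}\right) = 146 \left(2 \left(1 + 2\right) + 2 \left(-7\right)^{2}\right) = 146 \left(2 \cdot 3 + 2 \cdot 49\right) = 146 \left(6 + 98\right) = 146 \cdot 104 = 15184$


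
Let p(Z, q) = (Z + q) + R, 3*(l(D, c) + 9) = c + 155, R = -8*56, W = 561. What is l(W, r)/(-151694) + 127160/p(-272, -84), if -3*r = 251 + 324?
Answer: -14467043983/91471482 ≈ -158.16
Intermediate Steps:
r = -575/3 (r = -(251 + 324)/3 = -1/3*575 = -575/3 ≈ -191.67)
R = -448
l(D, c) = 128/3 + c/3 (l(D, c) = -9 + (c + 155)/3 = -9 + (155 + c)/3 = -9 + (155/3 + c/3) = 128/3 + c/3)
p(Z, q) = -448 + Z + q (p(Z, q) = (Z + q) - 448 = -448 + Z + q)
l(W, r)/(-151694) + 127160/p(-272, -84) = (128/3 + (1/3)*(-575/3))/(-151694) + 127160/(-448 - 272 - 84) = (128/3 - 575/9)*(-1/151694) + 127160/(-804) = -191/9*(-1/151694) + 127160*(-1/804) = 191/1365246 - 31790/201 = -14467043983/91471482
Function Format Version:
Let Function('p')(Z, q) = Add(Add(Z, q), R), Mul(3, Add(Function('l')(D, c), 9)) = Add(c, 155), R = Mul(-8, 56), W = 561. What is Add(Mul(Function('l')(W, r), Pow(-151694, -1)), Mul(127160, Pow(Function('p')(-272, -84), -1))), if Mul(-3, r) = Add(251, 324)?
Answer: Rational(-14467043983, 91471482) ≈ -158.16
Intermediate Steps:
r = Rational(-575, 3) (r = Mul(Rational(-1, 3), Add(251, 324)) = Mul(Rational(-1, 3), 575) = Rational(-575, 3) ≈ -191.67)
R = -448
Function('l')(D, c) = Add(Rational(128, 3), Mul(Rational(1, 3), c)) (Function('l')(D, c) = Add(-9, Mul(Rational(1, 3), Add(c, 155))) = Add(-9, Mul(Rational(1, 3), Add(155, c))) = Add(-9, Add(Rational(155, 3), Mul(Rational(1, 3), c))) = Add(Rational(128, 3), Mul(Rational(1, 3), c)))
Function('p')(Z, q) = Add(-448, Z, q) (Function('p')(Z, q) = Add(Add(Z, q), -448) = Add(-448, Z, q))
Add(Mul(Function('l')(W, r), Pow(-151694, -1)), Mul(127160, Pow(Function('p')(-272, -84), -1))) = Add(Mul(Add(Rational(128, 3), Mul(Rational(1, 3), Rational(-575, 3))), Pow(-151694, -1)), Mul(127160, Pow(Add(-448, -272, -84), -1))) = Add(Mul(Add(Rational(128, 3), Rational(-575, 9)), Rational(-1, 151694)), Mul(127160, Pow(-804, -1))) = Add(Mul(Rational(-191, 9), Rational(-1, 151694)), Mul(127160, Rational(-1, 804))) = Add(Rational(191, 1365246), Rational(-31790, 201)) = Rational(-14467043983, 91471482)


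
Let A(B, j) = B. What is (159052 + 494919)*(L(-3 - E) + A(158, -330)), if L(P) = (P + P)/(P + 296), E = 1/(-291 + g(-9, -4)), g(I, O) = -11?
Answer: 9141949549056/88487 ≈ 1.0331e+8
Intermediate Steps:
E = -1/302 (E = 1/(-291 - 11) = 1/(-302) = -1/302 ≈ -0.0033113)
L(P) = 2*P/(296 + P) (L(P) = (2*P)/(296 + P) = 2*P/(296 + P))
(159052 + 494919)*(L(-3 - E) + A(158, -330)) = (159052 + 494919)*(2*(-3 - 1*(-1/302))/(296 + (-3 - 1*(-1/302))) + 158) = 653971*(2*(-3 + 1/302)/(296 + (-3 + 1/302)) + 158) = 653971*(2*(-905/302)/(296 - 905/302) + 158) = 653971*(2*(-905/302)/(88487/302) + 158) = 653971*(2*(-905/302)*(302/88487) + 158) = 653971*(-1810/88487 + 158) = 653971*(13979136/88487) = 9141949549056/88487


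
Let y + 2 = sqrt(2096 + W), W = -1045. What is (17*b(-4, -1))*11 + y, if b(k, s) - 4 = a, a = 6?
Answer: 1868 + sqrt(1051) ≈ 1900.4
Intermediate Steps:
b(k, s) = 10 (b(k, s) = 4 + 6 = 10)
y = -2 + sqrt(1051) (y = -2 + sqrt(2096 - 1045) = -2 + sqrt(1051) ≈ 30.419)
(17*b(-4, -1))*11 + y = (17*10)*11 + (-2 + sqrt(1051)) = 170*11 + (-2 + sqrt(1051)) = 1870 + (-2 + sqrt(1051)) = 1868 + sqrt(1051)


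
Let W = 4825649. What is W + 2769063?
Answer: 7594712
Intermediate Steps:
W + 2769063 = 4825649 + 2769063 = 7594712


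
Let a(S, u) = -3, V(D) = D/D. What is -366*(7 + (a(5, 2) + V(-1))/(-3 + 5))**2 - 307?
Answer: -13483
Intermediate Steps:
V(D) = 1
-366*(7 + (a(5, 2) + V(-1))/(-3 + 5))**2 - 307 = -366*(7 + (-3 + 1)/(-3 + 5))**2 - 307 = -366*(7 - 2/2)**2 - 307 = -366*(7 - 2*1/2)**2 - 307 = -366*(7 - 1)**2 - 307 = -366*6**2 - 307 = -366*36 - 307 = -13176 - 307 = -13483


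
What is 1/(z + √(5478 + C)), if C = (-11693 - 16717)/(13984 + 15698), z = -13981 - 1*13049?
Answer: -133717410/3614354497369 - √134038623657/3614354497369 ≈ -3.7097e-5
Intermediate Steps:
z = -27030 (z = -13981 - 13049 = -27030)
C = -4735/4947 (C = -28410/29682 = -28410*1/29682 = -4735/4947 ≈ -0.95715)
1/(z + √(5478 + C)) = 1/(-27030 + √(5478 - 4735/4947)) = 1/(-27030 + √(27094931/4947)) = 1/(-27030 + √134038623657/4947)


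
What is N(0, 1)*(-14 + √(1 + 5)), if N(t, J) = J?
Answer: -14 + √6 ≈ -11.551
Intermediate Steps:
N(0, 1)*(-14 + √(1 + 5)) = 1*(-14 + √(1 + 5)) = 1*(-14 + √6) = -14 + √6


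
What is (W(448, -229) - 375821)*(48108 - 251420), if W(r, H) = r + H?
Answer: 76364393824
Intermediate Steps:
W(r, H) = H + r
(W(448, -229) - 375821)*(48108 - 251420) = ((-229 + 448) - 375821)*(48108 - 251420) = (219 - 375821)*(-203312) = -375602*(-203312) = 76364393824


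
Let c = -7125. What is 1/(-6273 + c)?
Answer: -1/13398 ≈ -7.4638e-5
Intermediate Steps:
1/(-6273 + c) = 1/(-6273 - 7125) = 1/(-13398) = -1/13398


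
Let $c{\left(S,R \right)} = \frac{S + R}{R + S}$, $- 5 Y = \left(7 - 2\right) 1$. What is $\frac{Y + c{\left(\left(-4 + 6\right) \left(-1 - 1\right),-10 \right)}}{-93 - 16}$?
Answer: $0$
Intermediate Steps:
$Y = -1$ ($Y = - \frac{\left(7 - 2\right) 1}{5} = - \frac{5 \cdot 1}{5} = \left(- \frac{1}{5}\right) 5 = -1$)
$c{\left(S,R \right)} = 1$ ($c{\left(S,R \right)} = \frac{R + S}{R + S} = 1$)
$\frac{Y + c{\left(\left(-4 + 6\right) \left(-1 - 1\right),-10 \right)}}{-93 - 16} = \frac{-1 + 1}{-93 - 16} = \frac{0}{-109} = 0 \left(- \frac{1}{109}\right) = 0$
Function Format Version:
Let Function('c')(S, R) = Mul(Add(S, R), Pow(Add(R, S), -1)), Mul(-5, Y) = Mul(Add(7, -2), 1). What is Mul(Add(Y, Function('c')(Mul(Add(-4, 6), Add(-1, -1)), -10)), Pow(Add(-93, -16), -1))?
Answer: 0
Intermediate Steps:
Y = -1 (Y = Mul(Rational(-1, 5), Mul(Add(7, -2), 1)) = Mul(Rational(-1, 5), Mul(5, 1)) = Mul(Rational(-1, 5), 5) = -1)
Function('c')(S, R) = 1 (Function('c')(S, R) = Mul(Add(R, S), Pow(Add(R, S), -1)) = 1)
Mul(Add(Y, Function('c')(Mul(Add(-4, 6), Add(-1, -1)), -10)), Pow(Add(-93, -16), -1)) = Mul(Add(-1, 1), Pow(Add(-93, -16), -1)) = Mul(0, Pow(-109, -1)) = Mul(0, Rational(-1, 109)) = 0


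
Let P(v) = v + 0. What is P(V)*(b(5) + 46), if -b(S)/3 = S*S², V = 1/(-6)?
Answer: 329/6 ≈ 54.833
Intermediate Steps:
V = -⅙ ≈ -0.16667
P(v) = v
b(S) = -3*S³ (b(S) = -3*S*S² = -3*S³)
P(V)*(b(5) + 46) = -(-3*5³ + 46)/6 = -(-3*125 + 46)/6 = -(-375 + 46)/6 = -⅙*(-329) = 329/6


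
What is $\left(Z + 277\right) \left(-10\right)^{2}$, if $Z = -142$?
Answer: $13500$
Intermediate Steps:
$\left(Z + 277\right) \left(-10\right)^{2} = \left(-142 + 277\right) \left(-10\right)^{2} = 135 \cdot 100 = 13500$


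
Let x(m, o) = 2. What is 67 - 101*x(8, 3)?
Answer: -135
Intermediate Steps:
67 - 101*x(8, 3) = 67 - 101*2 = 67 - 202 = -135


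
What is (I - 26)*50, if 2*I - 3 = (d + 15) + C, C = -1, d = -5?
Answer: -1000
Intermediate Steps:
I = 6 (I = 3/2 + ((-5 + 15) - 1)/2 = 3/2 + (10 - 1)/2 = 3/2 + (½)*9 = 3/2 + 9/2 = 6)
(I - 26)*50 = (6 - 26)*50 = -20*50 = -1000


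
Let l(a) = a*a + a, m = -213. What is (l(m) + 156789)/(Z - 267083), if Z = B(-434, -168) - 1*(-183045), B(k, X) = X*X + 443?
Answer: -67315/18457 ≈ -3.6471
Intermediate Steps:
B(k, X) = 443 + X**2 (B(k, X) = X**2 + 443 = 443 + X**2)
Z = 211712 (Z = (443 + (-168)**2) - 1*(-183045) = (443 + 28224) + 183045 = 28667 + 183045 = 211712)
l(a) = a + a**2 (l(a) = a**2 + a = a + a**2)
(l(m) + 156789)/(Z - 267083) = (-213*(1 - 213) + 156789)/(211712 - 267083) = (-213*(-212) + 156789)/(-55371) = (45156 + 156789)*(-1/55371) = 201945*(-1/55371) = -67315/18457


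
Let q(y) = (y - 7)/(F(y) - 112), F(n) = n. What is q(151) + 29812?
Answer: 387604/13 ≈ 29816.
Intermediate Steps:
q(y) = (-7 + y)/(-112 + y) (q(y) = (y - 7)/(y - 112) = (-7 + y)/(-112 + y))
q(151) + 29812 = (-7 + 151)/(-112 + 151) + 29812 = 144/39 + 29812 = (1/39)*144 + 29812 = 48/13 + 29812 = 387604/13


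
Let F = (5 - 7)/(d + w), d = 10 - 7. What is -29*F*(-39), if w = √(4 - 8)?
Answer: -522 + 348*I ≈ -522.0 + 348.0*I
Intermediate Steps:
d = 3
w = 2*I (w = √(-4) = 2*I ≈ 2.0*I)
F = -2*(3 - 2*I)/13 (F = (5 - 7)/(3 + 2*I) = -2*(3 - 2*I)/13 ≈ -0.46154 + 0.30769*I)
-29*F*(-39) = -29*(-6/13 + 4*I/13)*(-39) = (174/13 - 116*I/13)*(-39) = -522 + 348*I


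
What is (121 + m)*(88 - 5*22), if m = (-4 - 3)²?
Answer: -3740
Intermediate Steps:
m = 49 (m = (-7)² = 49)
(121 + m)*(88 - 5*22) = (121 + 49)*(88 - 5*22) = 170*(88 - 110) = 170*(-22) = -3740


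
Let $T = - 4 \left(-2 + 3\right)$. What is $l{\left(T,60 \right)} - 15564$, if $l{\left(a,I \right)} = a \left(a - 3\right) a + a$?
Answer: $-15680$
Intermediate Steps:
$T = -4$ ($T = \left(-4\right) 1 = -4$)
$l{\left(a,I \right)} = a + a^{2} \left(-3 + a\right)$ ($l{\left(a,I \right)} = a \left(-3 + a\right) a + a = a^{2} \left(-3 + a\right) + a = a + a^{2} \left(-3 + a\right)$)
$l{\left(T,60 \right)} - 15564 = - 4 \left(1 + \left(-4\right)^{2} - -12\right) - 15564 = - 4 \left(1 + 16 + 12\right) - 15564 = \left(-4\right) 29 - 15564 = -116 - 15564 = -15680$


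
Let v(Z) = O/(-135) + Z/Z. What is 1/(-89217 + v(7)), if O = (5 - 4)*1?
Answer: -135/12044161 ≈ -1.1209e-5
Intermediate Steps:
O = 1 (O = 1*1 = 1)
v(Z) = 134/135 (v(Z) = 1/(-135) + Z/Z = 1*(-1/135) + 1 = -1/135 + 1 = 134/135)
1/(-89217 + v(7)) = 1/(-89217 + 134/135) = 1/(-12044161/135) = -135/12044161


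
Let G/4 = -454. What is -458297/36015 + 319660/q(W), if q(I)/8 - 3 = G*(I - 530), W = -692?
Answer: -8290555181/652431570 ≈ -12.707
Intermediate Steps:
G = -1816 (G = 4*(-454) = -1816)
q(I) = 7699864 - 14528*I (q(I) = 24 + 8*(-1816*(I - 530)) = 24 + 8*(-1816*(-530 + I)) = 24 + 8*(962480 - 1816*I) = 24 + (7699840 - 14528*I) = 7699864 - 14528*I)
-458297/36015 + 319660/q(W) = -458297/36015 + 319660/(7699864 - 14528*(-692)) = -458297*1/36015 + 319660/(7699864 + 10053376) = -9353/735 + 319660/17753240 = -9353/735 + 319660*(1/17753240) = -9353/735 + 15983/887662 = -8290555181/652431570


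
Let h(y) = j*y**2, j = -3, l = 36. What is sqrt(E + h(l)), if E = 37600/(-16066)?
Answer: 4*I*sqrt(15690007402)/8033 ≈ 62.373*I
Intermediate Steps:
E = -18800/8033 (E = 37600*(-1/16066) = -18800/8033 ≈ -2.3403)
h(y) = -3*y**2
sqrt(E + h(l)) = sqrt(-18800/8033 - 3*36**2) = sqrt(-18800/8033 - 3*1296) = sqrt(-18800/8033 - 3888) = sqrt(-31251104/8033) = 4*I*sqrt(15690007402)/8033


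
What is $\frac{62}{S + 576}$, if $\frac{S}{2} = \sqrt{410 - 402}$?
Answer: $\frac{1116}{10367} - \frac{31 \sqrt{2}}{41468} \approx 0.10659$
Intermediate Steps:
$S = 4 \sqrt{2}$ ($S = 2 \sqrt{410 - 402} = 2 \sqrt{8} = 2 \cdot 2 \sqrt{2} = 4 \sqrt{2} \approx 5.6569$)
$\frac{62}{S + 576} = \frac{62}{4 \sqrt{2} + 576} = \frac{62}{576 + 4 \sqrt{2}}$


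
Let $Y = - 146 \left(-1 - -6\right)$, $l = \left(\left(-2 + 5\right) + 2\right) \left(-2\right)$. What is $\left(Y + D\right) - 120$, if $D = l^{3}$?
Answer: $-1850$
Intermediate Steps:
$l = -10$ ($l = \left(3 + 2\right) \left(-2\right) = 5 \left(-2\right) = -10$)
$Y = -730$ ($Y = - 146 \left(-1 + 6\right) = \left(-146\right) 5 = -730$)
$D = -1000$ ($D = \left(-10\right)^{3} = -1000$)
$\left(Y + D\right) - 120 = \left(-730 - 1000\right) - 120 = -1730 - 120 = -1850$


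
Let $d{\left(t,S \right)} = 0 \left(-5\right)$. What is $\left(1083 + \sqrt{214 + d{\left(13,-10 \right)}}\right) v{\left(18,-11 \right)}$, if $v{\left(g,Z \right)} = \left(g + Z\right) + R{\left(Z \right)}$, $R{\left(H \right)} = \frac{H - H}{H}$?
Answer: $7581 + 7 \sqrt{214} \approx 7683.4$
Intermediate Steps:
$R{\left(H \right)} = 0$ ($R{\left(H \right)} = \frac{0}{H} = 0$)
$d{\left(t,S \right)} = 0$
$v{\left(g,Z \right)} = Z + g$ ($v{\left(g,Z \right)} = \left(g + Z\right) + 0 = \left(Z + g\right) + 0 = Z + g$)
$\left(1083 + \sqrt{214 + d{\left(13,-10 \right)}}\right) v{\left(18,-11 \right)} = \left(1083 + \sqrt{214 + 0}\right) \left(-11 + 18\right) = \left(1083 + \sqrt{214}\right) 7 = 7581 + 7 \sqrt{214}$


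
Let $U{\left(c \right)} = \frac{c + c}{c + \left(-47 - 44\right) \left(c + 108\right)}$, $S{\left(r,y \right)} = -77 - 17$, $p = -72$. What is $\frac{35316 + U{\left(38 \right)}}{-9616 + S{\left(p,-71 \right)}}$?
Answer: $- \frac{116966573}{32159520} \approx -3.6371$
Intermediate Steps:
$S{\left(r,y \right)} = -94$
$U{\left(c \right)} = \frac{2 c}{-9828 - 90 c}$ ($U{\left(c \right)} = \frac{2 c}{c - 91 \left(108 + c\right)} = \frac{2 c}{c - \left(9828 + 91 c\right)} = \frac{2 c}{-9828 - 90 c}$)
$\frac{35316 + U{\left(38 \right)}}{-9616 + S{\left(p,-71 \right)}} = \frac{35316 - \frac{38}{4914 + 45 \cdot 38}}{-9616 - 94} = \frac{35316 - \frac{38}{4914 + 1710}}{-9710} = \left(35316 - \frac{38}{6624}\right) \left(- \frac{1}{9710}\right) = \left(35316 - 38 \cdot \frac{1}{6624}\right) \left(- \frac{1}{9710}\right) = \left(35316 - \frac{19}{3312}\right) \left(- \frac{1}{9710}\right) = \frac{116966573}{3312} \left(- \frac{1}{9710}\right) = - \frac{116966573}{32159520}$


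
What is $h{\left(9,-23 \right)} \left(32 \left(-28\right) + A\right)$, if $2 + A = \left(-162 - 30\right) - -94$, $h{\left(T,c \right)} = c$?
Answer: $22908$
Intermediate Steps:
$A = -100$ ($A = -2 - 98 = -100$)
$h{\left(9,-23 \right)} \left(32 \left(-28\right) + A\right) = - 23 \left(32 \left(-28\right) - 100\right) = - 23 \left(-896 - 100\right) = \left(-23\right) \left(-996\right) = 22908$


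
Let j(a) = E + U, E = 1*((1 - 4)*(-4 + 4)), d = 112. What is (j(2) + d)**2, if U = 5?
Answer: 13689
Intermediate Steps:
E = 0 (E = 1*(-3*0) = 1*0 = 0)
j(a) = 5 (j(a) = 0 + 5 = 5)
(j(2) + d)**2 = (5 + 112)**2 = 117**2 = 13689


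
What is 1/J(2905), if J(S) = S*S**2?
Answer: 1/24515367625 ≈ 4.0791e-11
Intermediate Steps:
J(S) = S**3
1/J(2905) = 1/(2905**3) = 1/24515367625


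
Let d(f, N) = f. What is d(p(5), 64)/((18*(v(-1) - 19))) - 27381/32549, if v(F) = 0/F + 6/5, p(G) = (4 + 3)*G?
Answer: -49560437/52143498 ≈ -0.95046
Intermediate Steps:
p(G) = 7*G
v(F) = 6/5 (v(F) = 0 + 6*(⅕) = 0 + 6/5 = 6/5)
d(p(5), 64)/((18*(v(-1) - 19))) - 27381/32549 = (7*5)/((18*(6/5 - 19))) - 27381/32549 = 35/((18*(-89/5))) - 27381*1/32549 = 35/(-1602/5) - 27381/32549 = 35*(-5/1602) - 27381/32549 = -175/1602 - 27381/32549 = -49560437/52143498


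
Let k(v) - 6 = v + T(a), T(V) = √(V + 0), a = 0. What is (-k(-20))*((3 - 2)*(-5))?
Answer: -70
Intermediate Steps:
T(V) = √V
k(v) = 6 + v (k(v) = 6 + (v + √0) = 6 + (v + 0) = 6 + v)
(-k(-20))*((3 - 2)*(-5)) = (-(6 - 20))*((3 - 2)*(-5)) = (-1*(-14))*(1*(-5)) = 14*(-5) = -70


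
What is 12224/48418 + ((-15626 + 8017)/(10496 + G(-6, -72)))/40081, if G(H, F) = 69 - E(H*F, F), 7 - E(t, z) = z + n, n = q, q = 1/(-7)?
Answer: 418142460835/1656337825803 ≈ 0.25245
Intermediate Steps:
q = -⅐ ≈ -0.14286
n = -⅐ ≈ -0.14286
E(t, z) = 50/7 - z (E(t, z) = 7 - (z - ⅐) = 7 - (-⅐ + z) = 7 + (⅐ - z) = 50/7 - z)
G(H, F) = 433/7 + F (G(H, F) = 69 - (50/7 - F) = 69 + (-50/7 + F) = 433/7 + F)
12224/48418 + ((-15626 + 8017)/(10496 + G(-6, -72)))/40081 = 12224/48418 + ((-15626 + 8017)/(10496 + (433/7 - 72)))/40081 = 12224*(1/48418) - 7609/(10496 - 71/7)*(1/40081) = 6112/24209 - 7609/73401/7*(1/40081) = 6112/24209 - 7609*7/73401*(1/40081) = 6112/24209 - 53263/73401*1/40081 = 6112/24209 - 53263/2941985481 = 418142460835/1656337825803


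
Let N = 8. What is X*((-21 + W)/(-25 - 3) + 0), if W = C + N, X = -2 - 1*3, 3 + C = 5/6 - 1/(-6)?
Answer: -75/28 ≈ -2.6786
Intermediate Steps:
C = -2 (C = -3 + (5/6 - 1/(-6)) = -3 + (5*(1/6) - 1*(-1/6)) = -3 + (5/6 + 1/6) = -3 + 1 = -2)
X = -5 (X = -2 - 3 = -5)
W = 6 (W = -2 + 8 = 6)
X*((-21 + W)/(-25 - 3) + 0) = -5*((-21 + 6)/(-25 - 3) + 0) = -5*(-15/(-28) + 0) = -5*(-15*(-1/28) + 0) = -5*(15/28 + 0) = -5*15/28 = -75/28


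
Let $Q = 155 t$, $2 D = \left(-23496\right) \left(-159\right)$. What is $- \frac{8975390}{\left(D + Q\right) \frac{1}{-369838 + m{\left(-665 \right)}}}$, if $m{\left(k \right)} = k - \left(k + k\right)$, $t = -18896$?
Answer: $- \frac{236676546605}{75782} \approx -3.1231 \cdot 10^{6}$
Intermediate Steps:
$D = 1867932$ ($D = \frac{\left(-23496\right) \left(-159\right)}{2} = \frac{1}{2} \cdot 3735864 = 1867932$)
$Q = -2928880$ ($Q = 155 \left(-18896\right) = -2928880$)
$m{\left(k \right)} = - k$ ($m{\left(k \right)} = k - 2 k = - k$)
$- \frac{8975390}{\left(D + Q\right) \frac{1}{-369838 + m{\left(-665 \right)}}} = - \frac{8975390}{\left(1867932 - 2928880\right) \frac{1}{-369838 - -665}} = - \frac{8975390}{\left(-1060948\right) \frac{1}{-369838 + 665}} = - \frac{8975390}{\left(-1060948\right) \frac{1}{-369173}} = - \frac{8975390}{\left(-1060948\right) \left(- \frac{1}{369173}\right)} = - \frac{8975390}{\frac{151564}{52739}} = \left(-8975390\right) \frac{52739}{151564} = - \frac{236676546605}{75782}$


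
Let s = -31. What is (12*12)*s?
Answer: -4464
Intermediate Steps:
(12*12)*s = (12*12)*(-31) = 144*(-31) = -4464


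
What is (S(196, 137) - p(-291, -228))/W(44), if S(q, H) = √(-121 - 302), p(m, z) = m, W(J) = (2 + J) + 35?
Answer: 97/27 + I*√47/27 ≈ 3.5926 + 0.25391*I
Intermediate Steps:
W(J) = 37 + J
S(q, H) = 3*I*√47 (S(q, H) = √(-423) = 3*I*√47)
(S(196, 137) - p(-291, -228))/W(44) = (3*I*√47 - 1*(-291))/(37 + 44) = (3*I*√47 + 291)/81 = (291 + 3*I*√47)*(1/81) = 97/27 + I*√47/27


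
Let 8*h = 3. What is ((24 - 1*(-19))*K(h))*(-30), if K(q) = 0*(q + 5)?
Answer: 0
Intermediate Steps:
h = 3/8 (h = (1/8)*3 = 3/8 ≈ 0.37500)
K(q) = 0 (K(q) = 0*(5 + q) = 0)
((24 - 1*(-19))*K(h))*(-30) = ((24 - 1*(-19))*0)*(-30) = ((24 + 19)*0)*(-30) = (43*0)*(-30) = 0*(-30) = 0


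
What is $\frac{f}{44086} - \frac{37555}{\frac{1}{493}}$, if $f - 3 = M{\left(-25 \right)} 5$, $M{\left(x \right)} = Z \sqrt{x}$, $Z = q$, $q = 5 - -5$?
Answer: $- \frac{816235316887}{44086} + \frac{125 i}{22043} \approx -1.8515 \cdot 10^{7} + 0.0056707 i$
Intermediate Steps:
$q = 10$ ($q = 5 + 5 = 10$)
$Z = 10$
$M{\left(x \right)} = 10 \sqrt{x}$
$f = 3 + 250 i$ ($f = 3 + 10 \sqrt{-25} \cdot 5 = 3 + 10 \cdot 5 i 5 = 3 + 50 i 5 = 3 + 250 i \approx 3.0 + 250.0 i$)
$\frac{f}{44086} - \frac{37555}{\frac{1}{493}} = \frac{3 + 250 i}{44086} - \frac{37555}{\frac{1}{493}} = \left(3 + 250 i\right) \frac{1}{44086} - 37555 \frac{1}{\frac{1}{493}} = \left(\frac{3}{44086} + \frac{125 i}{22043}\right) - 18514615 = - \frac{816235316887}{44086} + \frac{125 i}{22043}$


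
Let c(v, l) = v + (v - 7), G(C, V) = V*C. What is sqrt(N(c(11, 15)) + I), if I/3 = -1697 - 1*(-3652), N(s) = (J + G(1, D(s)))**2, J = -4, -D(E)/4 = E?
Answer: sqrt(9961) ≈ 99.805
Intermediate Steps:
D(E) = -4*E
G(C, V) = C*V
c(v, l) = -7 + 2*v (c(v, l) = v + (-7 + v) = -7 + 2*v)
N(s) = (-4 - 4*s)**2 (N(s) = (-4 + 1*(-4*s))**2 = (-4 - 4*s)**2)
I = 5865 (I = 3*(-1697 - 1*(-3652)) = 3*(-1697 + 3652) = 3*1955 = 5865)
sqrt(N(c(11, 15)) + I) = sqrt(16*(1 + (-7 + 2*11))**2 + 5865) = sqrt(16*(1 + (-7 + 22))**2 + 5865) = sqrt(16*(1 + 15)**2 + 5865) = sqrt(16*16**2 + 5865) = sqrt(16*256 + 5865) = sqrt(4096 + 5865) = sqrt(9961)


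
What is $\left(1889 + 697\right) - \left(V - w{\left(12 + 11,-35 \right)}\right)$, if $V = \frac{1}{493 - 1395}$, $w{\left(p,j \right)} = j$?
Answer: $\frac{2301003}{902} \approx 2551.0$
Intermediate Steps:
$V = - \frac{1}{902}$ ($V = \frac{1}{-902} = - \frac{1}{902} \approx -0.0011086$)
$\left(1889 + 697\right) - \left(V - w{\left(12 + 11,-35 \right)}\right) = \left(1889 + 697\right) - \frac{31569}{902} = 2586 + \left(-35 + \frac{1}{902}\right) = 2586 - \frac{31569}{902} = \frac{2301003}{902}$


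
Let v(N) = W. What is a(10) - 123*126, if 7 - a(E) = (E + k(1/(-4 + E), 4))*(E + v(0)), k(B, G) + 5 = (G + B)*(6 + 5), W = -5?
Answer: -94471/6 ≈ -15745.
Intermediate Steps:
k(B, G) = -5 + 11*B + 11*G (k(B, G) = -5 + (G + B)*(6 + 5) = -5 + (B + G)*11 = -5 + (11*B + 11*G) = -5 + 11*B + 11*G)
v(N) = -5
a(E) = 7 - (-5 + E)*(39 + E + 11/(-4 + E)) (a(E) = 7 - (E + (-5 + 11/(-4 + E) + 11*4))*(E - 5) = 7 - (E + (-5 + 11/(-4 + E) + 44))*(-5 + E) = 7 - (E + (39 + 11/(-4 + E)))*(-5 + E) = 7 - (39 + E + 11/(-4 + E))*(-5 + E) = 7 - (-5 + E)*(39 + E + 11/(-4 + E)))
a(10) - 123*126 = (-753 - 1*10**3 - 30*10**2 + 327*10)/(-4 + 10) - 123*126 = (-753 - 1*1000 - 30*100 + 3270)/6 - 15498 = (-753 - 1000 - 3000 + 3270)/6 - 15498 = (1/6)*(-1483) - 15498 = -1483/6 - 15498 = -94471/6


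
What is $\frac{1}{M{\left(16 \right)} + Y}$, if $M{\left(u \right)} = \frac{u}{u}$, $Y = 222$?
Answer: $\frac{1}{223} \approx 0.0044843$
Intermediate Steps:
$M{\left(u \right)} = 1$
$\frac{1}{M{\left(16 \right)} + Y} = \frac{1}{1 + 222} = \frac{1}{223}$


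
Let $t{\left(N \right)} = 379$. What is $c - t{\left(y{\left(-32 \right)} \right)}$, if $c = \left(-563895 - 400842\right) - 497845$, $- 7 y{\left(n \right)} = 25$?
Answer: $-1462961$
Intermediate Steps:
$y{\left(n \right)} = - \frac{25}{7}$ ($y{\left(n \right)} = \left(- \frac{1}{7}\right) 25 = - \frac{25}{7}$)
$c = -1462582$ ($c = -964737 - 497845 = -1462582$)
$c - t{\left(y{\left(-32 \right)} \right)} = -1462582 - 379 = -1462961$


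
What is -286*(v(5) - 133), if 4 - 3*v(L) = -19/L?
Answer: 186472/5 ≈ 37294.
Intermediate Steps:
v(L) = 4/3 + 19/(3*L) (v(L) = 4/3 - (-19)/(3*L) = 4/3 + 19/(3*L))
-286*(v(5) - 133) = -286*((⅓)*(19 + 4*5)/5 - 133) = -286*((⅓)*(⅕)*(19 + 20) - 133) = -286*((⅓)*(⅕)*39 - 133) = -286*(13/5 - 133) = -286*(-652/5) = 186472/5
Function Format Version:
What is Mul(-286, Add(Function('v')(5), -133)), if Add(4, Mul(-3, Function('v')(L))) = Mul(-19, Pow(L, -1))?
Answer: Rational(186472, 5) ≈ 37294.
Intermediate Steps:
Function('v')(L) = Add(Rational(4, 3), Mul(Rational(19, 3), Pow(L, -1))) (Function('v')(L) = Add(Rational(4, 3), Mul(Rational(-1, 3), Mul(-19, Pow(L, -1)))) = Add(Rational(4, 3), Mul(Rational(19, 3), Pow(L, -1))))
Mul(-286, Add(Function('v')(5), -133)) = Mul(-286, Add(Mul(Rational(1, 3), Pow(5, -1), Add(19, Mul(4, 5))), -133)) = Mul(-286, Add(Mul(Rational(1, 3), Rational(1, 5), Add(19, 20)), -133)) = Mul(-286, Add(Mul(Rational(1, 3), Rational(1, 5), 39), -133)) = Mul(-286, Add(Rational(13, 5), -133)) = Mul(-286, Rational(-652, 5)) = Rational(186472, 5)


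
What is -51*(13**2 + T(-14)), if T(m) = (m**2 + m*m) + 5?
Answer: -28866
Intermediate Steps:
T(m) = 5 + 2*m**2 (T(m) = (m**2 + m**2) + 5 = 2*m**2 + 5 = 5 + 2*m**2)
-51*(13**2 + T(-14)) = -51*(13**2 + (5 + 2*(-14)**2)) = -51*(169 + (5 + 2*196)) = -51*(169 + (5 + 392)) = -51*(169 + 397) = -51*566 = -28866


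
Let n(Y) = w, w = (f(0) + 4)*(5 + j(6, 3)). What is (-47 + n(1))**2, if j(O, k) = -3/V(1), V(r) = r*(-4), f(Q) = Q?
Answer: 576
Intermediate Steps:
V(r) = -4*r
j(O, k) = 3/4 (j(O, k) = -3/((-4*1)) = -3/(-4) = -3*(-1/4) = 3/4)
w = 23 (w = (0 + 4)*(5 + 3/4) = 4*(23/4) = 23)
n(Y) = 23
(-47 + n(1))**2 = (-47 + 23)**2 = (-24)**2 = 576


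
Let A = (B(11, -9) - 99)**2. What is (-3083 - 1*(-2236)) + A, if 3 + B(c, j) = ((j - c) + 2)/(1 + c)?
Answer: 39461/4 ≈ 9865.3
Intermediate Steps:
B(c, j) = -3 + (2 + j - c)/(1 + c) (B(c, j) = -3 + ((j - c) + 2)/(1 + c) = -3 + (2 + j - c)/(1 + c))
A = 42849/4 (A = ((-1 - 9 - 4*11)/(1 + 11) - 99)**2 = ((-1 - 9 - 44)/12 - 99)**2 = ((1/12)*(-54) - 99)**2 = (-9/2 - 99)**2 = (-207/2)**2 = 42849/4 ≈ 10712.)
(-3083 - 1*(-2236)) + A = (-3083 - 1*(-2236)) + 42849/4 = (-3083 + 2236) + 42849/4 = -847 + 42849/4 = 39461/4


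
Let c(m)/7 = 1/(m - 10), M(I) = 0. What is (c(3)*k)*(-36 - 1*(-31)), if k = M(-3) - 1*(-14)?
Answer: 70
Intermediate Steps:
c(m) = 7/(-10 + m) (c(m) = 7/(m - 10) = 7/(-10 + m))
k = 14 (k = 0 - 1*(-14) = 0 + 14 = 14)
(c(3)*k)*(-36 - 1*(-31)) = ((7/(-10 + 3))*14)*(-36 - 1*(-31)) = ((7/(-7))*14)*(-36 + 31) = ((7*(-1/7))*14)*(-5) = -1*14*(-5) = -14*(-5) = 70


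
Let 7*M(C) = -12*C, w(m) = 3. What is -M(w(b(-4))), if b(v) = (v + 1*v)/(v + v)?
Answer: 36/7 ≈ 5.1429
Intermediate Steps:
b(v) = 1 (b(v) = (v + v)/((2*v)) = (2*v)*(1/(2*v)) = 1)
M(C) = -12*C/7 (M(C) = (-12*C)/7 = -12*C/7)
-M(w(b(-4))) = -(-12)*3/7 = -1*(-36/7) = 36/7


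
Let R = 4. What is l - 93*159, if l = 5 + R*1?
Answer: -14778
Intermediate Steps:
l = 9 (l = 5 + 4*1 = 5 + 4 = 9)
l - 93*159 = 9 - 93*159 = 9 - 14787 = -14778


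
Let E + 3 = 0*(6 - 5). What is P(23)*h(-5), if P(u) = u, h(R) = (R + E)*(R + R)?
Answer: 1840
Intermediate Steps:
E = -3 (E = -3 + 0*(6 - 5) = -3 + 0*1 = -3 + 0 = -3)
h(R) = 2*R*(-3 + R) (h(R) = (R - 3)*(R + R) = (-3 + R)*(2*R) = 2*R*(-3 + R))
P(23)*h(-5) = 23*(2*(-5)*(-3 - 5)) = 23*(2*(-5)*(-8)) = 23*80 = 1840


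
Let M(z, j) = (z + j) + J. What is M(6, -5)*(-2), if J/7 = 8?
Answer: -114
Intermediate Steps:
J = 56 (J = 7*8 = 56)
M(z, j) = 56 + j + z (M(z, j) = (z + j) + 56 = (j + z) + 56 = 56 + j + z)
M(6, -5)*(-2) = (56 - 5 + 6)*(-2) = 57*(-2) = -114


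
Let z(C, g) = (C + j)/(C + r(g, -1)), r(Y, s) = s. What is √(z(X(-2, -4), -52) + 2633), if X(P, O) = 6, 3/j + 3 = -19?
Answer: √31873490/110 ≈ 51.324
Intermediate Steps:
j = -3/22 (j = 3/(-3 - 19) = 3/(-22) = 3*(-1/22) = -3/22 ≈ -0.13636)
z(C, g) = (-3/22 + C)/(-1 + C) (z(C, g) = (C - 3/22)/(C - 1) = (-3/22 + C)/(-1 + C))
√(z(X(-2, -4), -52) + 2633) = √((-3/22 + 6)/(-1 + 6) + 2633) = √((129/22)/5 + 2633) = √((⅕)*(129/22) + 2633) = √(129/110 + 2633) = √(289759/110) = √31873490/110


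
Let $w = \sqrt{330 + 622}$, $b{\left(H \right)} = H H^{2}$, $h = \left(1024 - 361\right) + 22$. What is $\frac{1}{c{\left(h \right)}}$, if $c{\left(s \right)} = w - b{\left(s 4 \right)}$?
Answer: $- \frac{2571353000}{52894850004871999881} - \frac{\sqrt{238}}{211579400019487999524} \approx -4.8613 \cdot 10^{-11}$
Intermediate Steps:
$h = 685$ ($h = 663 + 22 = 685$)
$b{\left(H \right)} = H^{3}$
$w = 2 \sqrt{238}$ ($w = \sqrt{952} = 2 \sqrt{238} \approx 30.854$)
$c{\left(s \right)} = - 64 s^{3} + 2 \sqrt{238}$ ($c{\left(s \right)} = 2 \sqrt{238} - \left(s 4\right)^{3} = 2 \sqrt{238} - \left(4 s\right)^{3} = 2 \sqrt{238} - 64 s^{3} = - 64 s^{3} + 2 \sqrt{238}$)
$\frac{1}{c{\left(h \right)}} = \frac{1}{- 64 \cdot 685^{3} + 2 \sqrt{238}} = \frac{1}{\left(-64\right) 321419125 + 2 \sqrt{238}} = \frac{1}{-20570824000 + 2 \sqrt{238}}$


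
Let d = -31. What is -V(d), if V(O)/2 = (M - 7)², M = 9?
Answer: -8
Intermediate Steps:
V(O) = 8 (V(O) = 2*(9 - 7)² = 2*2² = 2*4 = 8)
-V(d) = -1*8 = -8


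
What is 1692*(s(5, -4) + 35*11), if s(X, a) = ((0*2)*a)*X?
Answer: 651420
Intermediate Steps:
s(X, a) = 0 (s(X, a) = (0*a)*X = 0*X = 0)
1692*(s(5, -4) + 35*11) = 1692*(0 + 35*11) = 1692*(0 + 385) = 1692*385 = 651420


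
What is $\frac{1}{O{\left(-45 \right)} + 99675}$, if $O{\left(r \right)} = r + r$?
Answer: $\frac{1}{99585} \approx 1.0042 \cdot 10^{-5}$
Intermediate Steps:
$O{\left(r \right)} = 2 r$
$\frac{1}{O{\left(-45 \right)} + 99675} = \frac{1}{2 \left(-45\right) + 99675} = \frac{1}{-90 + 99675} = \frac{1}{99585}$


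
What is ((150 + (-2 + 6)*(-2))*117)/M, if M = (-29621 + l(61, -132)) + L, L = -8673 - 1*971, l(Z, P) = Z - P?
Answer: -2769/6512 ≈ -0.42521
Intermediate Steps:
L = -9644 (L = -8673 - 971 = -9644)
M = -39072 (M = (-29621 + (61 - 1*(-132))) - 9644 = (-29621 + (61 + 132)) - 9644 = (-29621 + 193) - 9644 = -29428 - 9644 = -39072)
((150 + (-2 + 6)*(-2))*117)/M = ((150 + (-2 + 6)*(-2))*117)/(-39072) = ((150 + 4*(-2))*117)*(-1/39072) = ((150 - 8)*117)*(-1/39072) = (142*117)*(-1/39072) = 16614*(-1/39072) = -2769/6512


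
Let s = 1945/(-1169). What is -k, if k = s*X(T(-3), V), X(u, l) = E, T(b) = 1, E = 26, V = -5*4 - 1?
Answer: 50570/1169 ≈ 43.259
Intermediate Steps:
V = -21 (V = -20 - 1 = -21)
s = -1945/1169 (s = 1945*(-1/1169) = -1945/1169 ≈ -1.6638)
X(u, l) = 26
k = -50570/1169 (k = -1945/1169*26 = -50570/1169 ≈ -43.259)
-k = -1*(-50570/1169) = 50570/1169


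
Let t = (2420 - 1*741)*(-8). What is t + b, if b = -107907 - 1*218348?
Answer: -339687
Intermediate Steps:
t = -13432 (t = (2420 - 741)*(-8) = 1679*(-8) = -13432)
b = -326255 (b = -107907 - 218348 = -326255)
t + b = -13432 - 326255 = -339687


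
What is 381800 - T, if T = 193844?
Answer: 187956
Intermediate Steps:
381800 - T = 381800 - 1*193844 = 381800 - 193844 = 187956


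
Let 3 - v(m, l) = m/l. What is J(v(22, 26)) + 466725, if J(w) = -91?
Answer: 466634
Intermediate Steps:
v(m, l) = 3 - m/l
J(v(22, 26)) + 466725 = -91 + 466725 = 466634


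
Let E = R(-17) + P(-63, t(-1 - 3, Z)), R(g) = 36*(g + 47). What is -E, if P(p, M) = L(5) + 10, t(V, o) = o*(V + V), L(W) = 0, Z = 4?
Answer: -1090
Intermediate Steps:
R(g) = 1692 + 36*g (R(g) = 36*(47 + g) = 1692 + 36*g)
t(V, o) = 2*V*o (t(V, o) = o*(2*V) = 2*V*o)
P(p, M) = 10 (P(p, M) = 0 + 10 = 10)
E = 1090 (E = (1692 + 36*(-17)) + 10 = (1692 - 612) + 10 = 1080 + 10 = 1090)
-E = -1*1090 = -1090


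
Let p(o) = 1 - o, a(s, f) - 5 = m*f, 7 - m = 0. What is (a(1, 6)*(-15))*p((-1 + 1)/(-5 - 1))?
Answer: -705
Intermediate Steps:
m = 7 (m = 7 - 1*0 = 7 + 0 = 7)
a(s, f) = 5 + 7*f
(a(1, 6)*(-15))*p((-1 + 1)/(-5 - 1)) = ((5 + 7*6)*(-15))*(1 - (-1 + 1)/(-5 - 1)) = ((5 + 42)*(-15))*(1 - 0/(-6)) = (47*(-15))*(1 - 0*(-1)/6) = -705*(1 - 1*0) = -705*(1 + 0) = -705*1 = -705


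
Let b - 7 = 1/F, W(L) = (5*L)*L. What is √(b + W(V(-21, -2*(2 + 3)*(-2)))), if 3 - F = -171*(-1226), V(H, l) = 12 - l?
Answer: 2*√3592927771545/209643 ≈ 18.083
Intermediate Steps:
W(L) = 5*L²
F = -209643 (F = 3 - (-171)*(-1226) = 3 - 1*209646 = 3 - 209646 = -209643)
b = 1467500/209643 (b = 7 + 1/(-209643) = 7 - 1/209643 = 1467500/209643 ≈ 7.0000)
√(b + W(V(-21, -2*(2 + 3)*(-2)))) = √(1467500/209643 + 5*(12 - (-2*(2 + 3))*(-2))²) = √(1467500/209643 + 5*(12 - (-2*5)*(-2))²) = √(1467500/209643 + 5*(12 - (-10)*(-2))²) = √(1467500/209643 + 5*(12 - 1*20)²) = √(1467500/209643 + 5*(12 - 20)²) = √(1467500/209643 + 5*(-8)²) = √(1467500/209643 + 5*64) = √(1467500/209643 + 320) = √(68553260/209643) = 2*√3592927771545/209643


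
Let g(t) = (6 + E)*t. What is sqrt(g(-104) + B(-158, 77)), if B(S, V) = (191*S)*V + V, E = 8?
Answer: I*sqrt(2325085) ≈ 1524.8*I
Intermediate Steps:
B(S, V) = V + 191*S*V (B(S, V) = 191*S*V + V = V + 191*S*V)
g(t) = 14*t (g(t) = (6 + 8)*t = 14*t)
sqrt(g(-104) + B(-158, 77)) = sqrt(14*(-104) + 77*(1 + 191*(-158))) = sqrt(-1456 + 77*(1 - 30178)) = sqrt(-1456 + 77*(-30177)) = sqrt(-1456 - 2323629) = sqrt(-2325085) = I*sqrt(2325085)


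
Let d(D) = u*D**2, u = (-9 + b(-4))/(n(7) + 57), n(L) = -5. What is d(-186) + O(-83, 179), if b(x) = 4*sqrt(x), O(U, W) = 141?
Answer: -76008/13 + 69192*I/13 ≈ -5846.8 + 5322.5*I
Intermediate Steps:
u = -9/52 + 2*I/13 (u = (-9 + 4*sqrt(-4))/(-5 + 57) = (-9 + 4*(2*I))/52 = (-9 + 8*I)*(1/52) = -9/52 + 2*I/13 ≈ -0.17308 + 0.15385*I)
d(D) = D**2*(-9/52 + 2*I/13) (d(D) = (-9/52 + 2*I/13)*D**2 = D**2*(-9/52 + 2*I/13))
d(-186) + O(-83, 179) = (1/52)*(-186)**2*(-9 + 8*I) + 141 = (1/52)*34596*(-9 + 8*I) + 141 = (-77841/13 + 69192*I/13) + 141 = -76008/13 + 69192*I/13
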